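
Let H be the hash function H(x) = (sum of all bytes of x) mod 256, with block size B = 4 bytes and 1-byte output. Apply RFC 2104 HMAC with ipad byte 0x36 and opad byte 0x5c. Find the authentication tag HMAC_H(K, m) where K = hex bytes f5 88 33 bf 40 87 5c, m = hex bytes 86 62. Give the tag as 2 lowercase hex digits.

10

Key hex bytes f5 88 33 bf 40 87 5c is 7 bytes > B = 4, so hash it first: H(key) = 92, then zero-pad to 4 bytes: K' = 92 00 00 00.
K' ⊕ ipad = a4 36 36 36.  K' ⊕ opad = ce 5c 5c 5c.
Inner input = (K'⊕ipad) ∥ m = a4 36 36 36 ∥ 86 62.
Inner hash: sum = 164+54+54+54+134+98 = 558; mod 256 = 46 → 2e.
Outer input = (K'⊕opad) ∥ inner = ce 5c 5c 5c ∥ 2e.
Outer hash (tag): sum = 206+92+92+92+46 = 528; mod 256 = 16 → 10.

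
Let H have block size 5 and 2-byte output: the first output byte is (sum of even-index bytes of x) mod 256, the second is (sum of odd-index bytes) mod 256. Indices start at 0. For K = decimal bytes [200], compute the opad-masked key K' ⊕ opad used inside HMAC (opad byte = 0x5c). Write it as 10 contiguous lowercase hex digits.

Key decimal bytes [200] = c8 is 1 byte ≤ B = 5; zero-pad to 5 bytes: K' = c8 00 00 00 00.
XOR each byte with 0x5c: c8⊕5c=94, 00⊕5c=5c, 00⊕5c=5c, 00⊕5c=5c, 00⊕5c=5c.

945c5c5c5c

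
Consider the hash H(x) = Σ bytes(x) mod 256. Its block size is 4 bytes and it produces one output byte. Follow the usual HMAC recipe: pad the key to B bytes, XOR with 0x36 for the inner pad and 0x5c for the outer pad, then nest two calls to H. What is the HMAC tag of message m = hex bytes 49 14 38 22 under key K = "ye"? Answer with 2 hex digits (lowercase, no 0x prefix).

db

Key "ye" = 79 65 is 2 bytes ≤ B = 4; zero-pad to 4 bytes: K' = 79 65 00 00.
K' ⊕ ipad = 4f 53 36 36.  K' ⊕ opad = 25 39 5c 5c.
Inner input = (K'⊕ipad) ∥ m = 4f 53 36 36 ∥ 49 14 38 22.
Inner hash: sum = 79+83+54+54+73+20+56+34 = 453; mod 256 = 197 → c5.
Outer input = (K'⊕opad) ∥ inner = 25 39 5c 5c ∥ c5.
Outer hash (tag): sum = 37+57+92+92+197 = 475; mod 256 = 219 → db.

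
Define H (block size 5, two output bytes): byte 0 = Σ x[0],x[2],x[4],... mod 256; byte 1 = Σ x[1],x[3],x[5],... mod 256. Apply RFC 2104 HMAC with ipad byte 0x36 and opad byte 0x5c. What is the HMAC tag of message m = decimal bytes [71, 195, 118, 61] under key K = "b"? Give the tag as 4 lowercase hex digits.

1f78

Key "b" = 62 is 1 byte ≤ B = 5; zero-pad to 5 bytes: K' = 62 00 00 00 00.
K' ⊕ ipad = 54 36 36 36 36.  K' ⊕ opad = 3e 5c 5c 5c 5c.
Inner input = (K'⊕ipad) ∥ m = 54 36 36 36 36 ∥ 47 c3 76 3d.
Inner hash: even-index sum = 448 mod 256 = 192; odd-index sum = 297 mod 256 = 41 → c0 29.
Outer input = (K'⊕opad) ∥ inner = 3e 5c 5c 5c 5c ∥ c0 29.
Outer hash (tag): even-index sum = 287 mod 256 = 31; odd-index sum = 376 mod 256 = 120 → 1f 78.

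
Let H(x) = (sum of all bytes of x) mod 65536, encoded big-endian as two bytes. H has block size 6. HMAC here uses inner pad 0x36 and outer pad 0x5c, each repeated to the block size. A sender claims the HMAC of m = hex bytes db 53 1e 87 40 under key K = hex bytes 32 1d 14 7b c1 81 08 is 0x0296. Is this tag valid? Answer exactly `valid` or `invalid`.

invalid

Key hex bytes 32 1d 14 7b c1 81 08 is 7 bytes > B = 6, so hash it first: H(key) = 02 28, then zero-pad to 6 bytes: K' = 02 28 00 00 00 00.
K' ⊕ ipad = 34 1e 36 36 36 36; K' ⊕ opad = 5e 74 5c 5c 5c 5c.
Inner hash: sum = 52+30+54+54+54+54+219+83+30+135+64 = 829 → 03 3d.
Outer hash (recomputed tag): sum = 94+116+92+92+92+92+3+61 = 642 → 02 82.
Recomputed tag = 0282; claimed = 0296 → mismatch.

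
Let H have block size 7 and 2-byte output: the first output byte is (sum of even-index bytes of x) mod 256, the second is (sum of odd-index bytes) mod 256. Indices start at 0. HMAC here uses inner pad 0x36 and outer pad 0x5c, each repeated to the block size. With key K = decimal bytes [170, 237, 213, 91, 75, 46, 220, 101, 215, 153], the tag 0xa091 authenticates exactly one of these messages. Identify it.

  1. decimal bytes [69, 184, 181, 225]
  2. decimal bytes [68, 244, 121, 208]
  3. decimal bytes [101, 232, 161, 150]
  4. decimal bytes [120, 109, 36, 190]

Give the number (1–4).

2

Key decimal bytes [170, 237, 213, 91, 75, 46, 220, 101, 215, 153] = aa ed d5 5b 4b 2e dc 65 d7 99 is 10 bytes > B = 7, so hash it first: H(key) = 7d 74, then zero-pad to 7 bytes: K' = 7d 74 00 00 00 00 00.
K' ⊕ ipad = 4b 42 36 36 36 36 36; K' ⊕ opad = 21 28 5c 5c 5c 5c 5c.
m1: inner = H(4b 42 36 36 36 36 36 45 b8 b5 e1) = 86 a8; tag = H(21 28 5c 5c 5c 5c 5c 86 a8) = dd66
m2: inner = H(4b 42 36 36 36 36 36 44 f4 79 d0) = b1 6b; tag = H(21 28 5c 5c 5c 5c 5c b1 6b) = a091 ← matches
m3: inner = H(4b 42 36 36 36 36 36 65 e8 a1 96) = 6b b4; tag = H(21 28 5c 5c 5c 5c 5c 6b b4) = e94b
m4: inner = H(4b 42 36 36 36 36 36 78 6d 24 be) = 18 4a; tag = H(21 28 5c 5c 5c 5c 5c 18 4a) = 7ff8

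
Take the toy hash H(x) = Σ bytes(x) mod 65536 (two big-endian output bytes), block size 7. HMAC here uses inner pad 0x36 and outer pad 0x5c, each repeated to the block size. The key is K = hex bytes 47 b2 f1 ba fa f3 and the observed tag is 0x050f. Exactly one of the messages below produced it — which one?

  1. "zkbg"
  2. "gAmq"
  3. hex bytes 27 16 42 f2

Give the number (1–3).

Key hex bytes 47 b2 f1 ba fa f3 is 6 bytes ≤ B = 7; zero-pad to 7 bytes: K' = 47 b2 f1 ba fa f3 00.
K' ⊕ ipad = 71 84 c7 8c cc c5 36; K' ⊕ opad = 1b ee ad e6 a6 af 5c.
m1: inner = H(71 84 c7 8c cc c5 36 7a 6b 62 67) = 05 bd; tag = H(1b ee ad e6 a6 af 5c 05 bd) = 050f ← matches
m2: inner = H(71 84 c7 8c cc c5 36 67 41 6d 71) = 05 95; tag = H(1b ee ad e6 a6 af 5c 05 95) = 04e7
m3: inner = H(71 84 c7 8c cc c5 36 27 16 42 f2) = 05 80; tag = H(1b ee ad e6 a6 af 5c 05 80) = 04d2

1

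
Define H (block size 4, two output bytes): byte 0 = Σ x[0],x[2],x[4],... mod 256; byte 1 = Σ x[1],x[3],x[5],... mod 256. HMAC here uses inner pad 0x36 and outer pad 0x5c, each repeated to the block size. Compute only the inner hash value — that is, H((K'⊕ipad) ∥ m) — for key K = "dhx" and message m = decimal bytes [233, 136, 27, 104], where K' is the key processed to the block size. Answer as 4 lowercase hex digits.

Key "dhx" = 64 68 78 is 3 bytes ≤ B = 4; zero-pad to 4 bytes: K' = 64 68 78 00.
K' ⊕ ipad = 52 5e 4e 36.
Inner input = 52 5e 4e 36 ∥ e9 88 1b 68.
Inner hash: even-index sum = 420 mod 256 = 164; odd-index sum = 388 mod 256 = 132 → a4 84.

a484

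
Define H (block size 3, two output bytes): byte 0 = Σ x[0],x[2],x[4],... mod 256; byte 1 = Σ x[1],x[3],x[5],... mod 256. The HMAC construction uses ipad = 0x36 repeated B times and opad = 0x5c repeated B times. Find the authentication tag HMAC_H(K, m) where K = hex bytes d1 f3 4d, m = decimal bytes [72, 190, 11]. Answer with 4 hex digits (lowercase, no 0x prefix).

Key hex bytes d1 f3 4d is exactly B = 3 bytes: K' = d1 f3 4d.
K' ⊕ ipad = e7 c5 7b.  K' ⊕ opad = 8d af 11.
Inner input = (K'⊕ipad) ∥ m = e7 c5 7b ∥ 48 be 0b.
Inner hash: even-index sum = 544 mod 256 = 32; odd-index sum = 280 mod 256 = 24 → 20 18.
Outer input = (K'⊕opad) ∥ inner = 8d af 11 ∥ 20 18.
Outer hash (tag): even-index sum = 182 mod 256 = 182; odd-index sum = 207 mod 256 = 207 → b6 cf.

b6cf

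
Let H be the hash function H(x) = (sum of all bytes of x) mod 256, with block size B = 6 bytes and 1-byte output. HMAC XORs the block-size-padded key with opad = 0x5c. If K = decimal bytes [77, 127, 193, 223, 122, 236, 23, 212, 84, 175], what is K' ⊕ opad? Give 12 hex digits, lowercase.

Key decimal bytes [77, 127, 193, 223, 122, 236, 23, 212, 84, 175] = 4d 7f c1 df 7a ec 17 d4 54 af is 10 bytes > B = 6, so hash it first: H(key) = c0, then zero-pad to 6 bytes: K' = c0 00 00 00 00 00.
XOR each byte with 0x5c: c0⊕5c=9c, 00⊕5c=5c, 00⊕5c=5c, 00⊕5c=5c, 00⊕5c=5c, 00⊕5c=5c.

9c5c5c5c5c5c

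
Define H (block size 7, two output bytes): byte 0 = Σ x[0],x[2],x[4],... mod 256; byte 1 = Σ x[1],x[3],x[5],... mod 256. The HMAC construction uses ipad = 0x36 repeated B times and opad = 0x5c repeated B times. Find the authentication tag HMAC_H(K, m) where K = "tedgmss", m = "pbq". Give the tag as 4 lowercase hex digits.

Key "tedgmss" = 74 65 64 67 6d 73 73 is exactly B = 7 bytes: K' = 74 65 64 67 6d 73 73.
K' ⊕ ipad = 42 53 52 51 5b 45 45.  K' ⊕ opad = 28 39 38 3b 31 2f 2f.
Inner input = (K'⊕ipad) ∥ m = 42 53 52 51 5b 45 45 ∥ 70 62 71.
Inner hash: even-index sum = 406 mod 256 = 150; odd-index sum = 458 mod 256 = 202 → 96 ca.
Outer input = (K'⊕opad) ∥ inner = 28 39 38 3b 31 2f 2f ∥ 96 ca.
Outer hash (tag): even-index sum = 394 mod 256 = 138; odd-index sum = 313 mod 256 = 57 → 8a 39.

8a39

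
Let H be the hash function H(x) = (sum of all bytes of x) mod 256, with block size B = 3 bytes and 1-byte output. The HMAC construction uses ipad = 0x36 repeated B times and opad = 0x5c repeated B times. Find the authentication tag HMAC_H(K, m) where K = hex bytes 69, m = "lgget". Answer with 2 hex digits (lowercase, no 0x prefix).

Key hex bytes 69 is 1 byte ≤ B = 3; zero-pad to 3 bytes: K' = 69 00 00.
K' ⊕ ipad = 5f 36 36.  K' ⊕ opad = 35 5c 5c.
Inner input = (K'⊕ipad) ∥ m = 5f 36 36 ∥ 6c 67 67 65 74.
Inner hash: sum = 95+54+54+108+103+103+101+116 = 734; mod 256 = 222 → de.
Outer input = (K'⊕opad) ∥ inner = 35 5c 5c ∥ de.
Outer hash (tag): sum = 53+92+92+222 = 459; mod 256 = 203 → cb.

cb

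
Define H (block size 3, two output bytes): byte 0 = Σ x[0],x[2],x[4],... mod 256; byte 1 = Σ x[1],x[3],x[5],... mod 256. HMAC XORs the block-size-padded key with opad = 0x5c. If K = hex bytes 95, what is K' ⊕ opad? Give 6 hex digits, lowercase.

c95c5c

Key hex bytes 95 is 1 byte ≤ B = 3; zero-pad to 3 bytes: K' = 95 00 00.
XOR each byte with 0x5c: 95⊕5c=c9, 00⊕5c=5c, 00⊕5c=5c.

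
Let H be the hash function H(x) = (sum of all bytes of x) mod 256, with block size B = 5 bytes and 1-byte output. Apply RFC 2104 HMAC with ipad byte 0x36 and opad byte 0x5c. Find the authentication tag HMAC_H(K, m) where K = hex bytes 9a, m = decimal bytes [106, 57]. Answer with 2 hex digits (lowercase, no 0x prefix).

Key hex bytes 9a is 1 byte ≤ B = 5; zero-pad to 5 bytes: K' = 9a 00 00 00 00.
K' ⊕ ipad = ac 36 36 36 36.  K' ⊕ opad = c6 5c 5c 5c 5c.
Inner input = (K'⊕ipad) ∥ m = ac 36 36 36 36 ∥ 6a 39.
Inner hash: sum = 172+54+54+54+54+106+57 = 551; mod 256 = 39 → 27.
Outer input = (K'⊕opad) ∥ inner = c6 5c 5c 5c 5c ∥ 27.
Outer hash (tag): sum = 198+92+92+92+92+39 = 605; mod 256 = 93 → 5d.

5d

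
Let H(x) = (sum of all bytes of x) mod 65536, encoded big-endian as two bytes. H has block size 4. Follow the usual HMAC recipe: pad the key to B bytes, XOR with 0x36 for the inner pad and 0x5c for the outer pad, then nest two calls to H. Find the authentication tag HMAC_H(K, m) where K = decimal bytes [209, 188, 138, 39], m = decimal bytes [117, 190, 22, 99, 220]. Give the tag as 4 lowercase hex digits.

Key decimal bytes [209, 188, 138, 39] = d1 bc 8a 27 is exactly B = 4 bytes: K' = d1 bc 8a 27.
K' ⊕ ipad = e7 8a bc 11.  K' ⊕ opad = 8d e0 d6 7b.
Inner input = (K'⊕ipad) ∥ m = e7 8a bc 11 ∥ 75 be 16 63 dc.
Inner hash: sum = 231+138+188+17+117+190+22+99+220 = 1222 → 04 c6.
Outer input = (K'⊕opad) ∥ inner = 8d e0 d6 7b ∥ 04 c6.
Outer hash (tag): sum = 141+224+214+123+4+198 = 904 → 03 88.

0388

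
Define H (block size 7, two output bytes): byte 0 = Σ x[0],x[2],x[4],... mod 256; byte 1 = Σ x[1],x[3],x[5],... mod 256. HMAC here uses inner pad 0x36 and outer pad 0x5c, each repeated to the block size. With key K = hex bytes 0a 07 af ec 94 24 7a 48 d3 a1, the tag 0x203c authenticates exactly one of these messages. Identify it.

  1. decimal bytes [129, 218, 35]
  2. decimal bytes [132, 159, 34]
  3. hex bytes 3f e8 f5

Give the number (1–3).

Key hex bytes 0a 07 af ec 94 24 7a 48 d3 a1 is 10 bytes > B = 7, so hash it first: H(key) = 9a 00, then zero-pad to 7 bytes: K' = 9a 00 00 00 00 00 00.
K' ⊕ ipad = ac 36 36 36 36 36 36; K' ⊕ opad = c6 5c 5c 5c 5c 5c 5c.
m1: inner = H(ac 36 36 36 36 36 36 81 da 23) = 28 46; tag = H(c6 5c 5c 5c 5c 5c 5c 28 46) = 203c ← matches
m2: inner = H(ac 36 36 36 36 36 36 84 9f 22) = ed 48; tag = H(c6 5c 5c 5c 5c 5c 5c ed 48) = 2201
m3: inner = H(ac 36 36 36 36 36 36 3f e8 f5) = 36 d6; tag = H(c6 5c 5c 5c 5c 5c 5c 36 d6) = b04a

1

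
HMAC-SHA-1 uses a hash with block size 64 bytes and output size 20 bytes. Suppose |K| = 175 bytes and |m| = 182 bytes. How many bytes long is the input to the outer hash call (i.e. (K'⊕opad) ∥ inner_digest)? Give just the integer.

84

Key is 175 > 64 bytes, so it is hashed to 20 bytes then zero-padded to 64: |K'| = 64.
Outer input = (K'⊕opad) ∥ H(inner) → 64 + 20 = 84 bytes.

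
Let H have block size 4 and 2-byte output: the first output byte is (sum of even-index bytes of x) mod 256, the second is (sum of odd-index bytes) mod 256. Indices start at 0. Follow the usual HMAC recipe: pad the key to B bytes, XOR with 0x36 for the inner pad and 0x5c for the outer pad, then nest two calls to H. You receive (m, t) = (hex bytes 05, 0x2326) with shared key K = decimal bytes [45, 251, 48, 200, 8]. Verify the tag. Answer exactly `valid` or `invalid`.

Key decimal bytes [45, 251, 48, 200, 8] = 2d fb 30 c8 08 is 5 bytes > B = 4, so hash it first: H(key) = 65 c3, then zero-pad to 4 bytes: K' = 65 c3 00 00.
K' ⊕ ipad = 53 f5 36 36; K' ⊕ opad = 39 9f 5c 5c.
Inner hash: even-index sum = 142 mod 256 = 142; odd-index sum = 299 mod 256 = 43 → 8e 2b.
Outer hash (recomputed tag): even-index sum = 291 mod 256 = 35; odd-index sum = 294 mod 256 = 38 → 23 26.
Recomputed tag = 2326; claimed = 2326 → match.

valid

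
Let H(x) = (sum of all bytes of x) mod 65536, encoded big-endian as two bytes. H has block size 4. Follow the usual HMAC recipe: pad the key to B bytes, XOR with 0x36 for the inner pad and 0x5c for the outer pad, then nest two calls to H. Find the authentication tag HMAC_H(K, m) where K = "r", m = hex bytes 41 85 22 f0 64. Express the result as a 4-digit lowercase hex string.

0167

Key "r" = 72 is 1 byte ≤ B = 4; zero-pad to 4 bytes: K' = 72 00 00 00.
K' ⊕ ipad = 44 36 36 36.  K' ⊕ opad = 2e 5c 5c 5c.
Inner input = (K'⊕ipad) ∥ m = 44 36 36 36 ∥ 41 85 22 f0 64.
Inner hash: sum = 68+54+54+54+65+133+34+240+100 = 802 → 03 22.
Outer input = (K'⊕opad) ∥ inner = 2e 5c 5c 5c ∥ 03 22.
Outer hash (tag): sum = 46+92+92+92+3+34 = 359 → 01 67.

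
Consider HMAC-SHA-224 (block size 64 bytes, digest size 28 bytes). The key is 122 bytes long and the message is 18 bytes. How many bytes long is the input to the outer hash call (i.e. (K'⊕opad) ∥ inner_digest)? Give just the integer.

92

Key is 122 > 64 bytes, so it is hashed to 28 bytes then zero-padded to 64: |K'| = 64.
Outer input = (K'⊕opad) ∥ H(inner) → 64 + 28 = 92 bytes.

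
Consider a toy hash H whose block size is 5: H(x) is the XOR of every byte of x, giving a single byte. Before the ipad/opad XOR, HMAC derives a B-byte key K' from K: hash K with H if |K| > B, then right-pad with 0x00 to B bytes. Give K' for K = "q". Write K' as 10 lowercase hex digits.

Key "q" = 71 is 1 byte ≤ B = 5; zero-pad to 5 bytes: K' = 71 00 00 00 00.

7100000000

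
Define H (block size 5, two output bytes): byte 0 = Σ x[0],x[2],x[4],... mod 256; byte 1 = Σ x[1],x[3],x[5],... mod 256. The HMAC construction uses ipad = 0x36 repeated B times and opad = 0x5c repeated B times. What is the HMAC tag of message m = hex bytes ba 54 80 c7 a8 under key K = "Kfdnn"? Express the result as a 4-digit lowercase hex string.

0bae

Key "Kfdnn" = 4b 66 64 6e 6e is exactly B = 5 bytes: K' = 4b 66 64 6e 6e.
K' ⊕ ipad = 7d 50 52 58 58.  K' ⊕ opad = 17 3a 38 32 32.
Inner input = (K'⊕ipad) ∥ m = 7d 50 52 58 58 ∥ ba 54 80 c7 a8.
Inner hash: even-index sum = 578 mod 256 = 66; odd-index sum = 650 mod 256 = 138 → 42 8a.
Outer input = (K'⊕opad) ∥ inner = 17 3a 38 32 32 ∥ 42 8a.
Outer hash (tag): even-index sum = 267 mod 256 = 11; odd-index sum = 174 mod 256 = 174 → 0b ae.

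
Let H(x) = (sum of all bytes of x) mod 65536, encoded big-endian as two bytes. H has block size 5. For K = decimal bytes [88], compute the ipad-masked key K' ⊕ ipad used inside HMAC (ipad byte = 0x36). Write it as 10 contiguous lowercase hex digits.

Key decimal bytes [88] = 58 is 1 byte ≤ B = 5; zero-pad to 5 bytes: K' = 58 00 00 00 00.
XOR each byte with 0x36: 58⊕36=6e, 00⊕36=36, 00⊕36=36, 00⊕36=36, 00⊕36=36.

6e36363636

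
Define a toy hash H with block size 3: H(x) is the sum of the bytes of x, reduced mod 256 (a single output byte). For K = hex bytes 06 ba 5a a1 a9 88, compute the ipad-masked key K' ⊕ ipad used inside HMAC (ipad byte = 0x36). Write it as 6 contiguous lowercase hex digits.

Key hex bytes 06 ba 5a a1 a9 88 is 6 bytes > B = 3, so hash it first: H(key) = ec, then zero-pad to 3 bytes: K' = ec 00 00.
XOR each byte with 0x36: ec⊕36=da, 00⊕36=36, 00⊕36=36.

da3636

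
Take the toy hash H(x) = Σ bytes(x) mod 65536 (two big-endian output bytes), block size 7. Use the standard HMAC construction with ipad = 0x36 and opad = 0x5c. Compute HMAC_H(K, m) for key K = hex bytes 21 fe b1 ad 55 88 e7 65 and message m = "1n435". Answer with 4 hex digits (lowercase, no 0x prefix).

Key hex bytes 21 fe b1 ad 55 88 e7 65 is 8 bytes > B = 7, so hash it first: H(key) = 04 a6, then zero-pad to 7 bytes: K' = 04 a6 00 00 00 00 00.
K' ⊕ ipad = 32 90 36 36 36 36 36.  K' ⊕ opad = 58 fa 5c 5c 5c 5c 5c.
Inner input = (K'⊕ipad) ∥ m = 32 90 36 36 36 36 36 ∥ 31 6e 34 33 35.
Inner hash: sum = 50+144+54+54+54+54+54+49+110+52+51+53 = 779 → 03 0b.
Outer input = (K'⊕opad) ∥ inner = 58 fa 5c 5c 5c 5c 5c ∥ 03 0b.
Outer hash (tag): sum = 88+250+92+92+92+92+92+3+11 = 812 → 03 2c.

032c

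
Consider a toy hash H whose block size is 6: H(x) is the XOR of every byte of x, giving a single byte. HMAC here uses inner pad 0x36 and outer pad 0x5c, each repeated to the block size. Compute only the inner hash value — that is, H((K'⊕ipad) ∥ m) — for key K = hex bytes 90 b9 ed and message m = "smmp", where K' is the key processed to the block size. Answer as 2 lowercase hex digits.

c7

Key hex bytes 90 b9 ed is 3 bytes ≤ B = 6; zero-pad to 6 bytes: K' = 90 b9 ed 00 00 00.
K' ⊕ ipad = a6 8f db 36 36 36.
Inner input = a6 8f db 36 36 36 ∥ 73 6d 6d 70.
Inner hash: XOR a6⊕8f⊕db⊕36⊕36⊕36⊕73⊕6d⊕6d⊕70 = c7.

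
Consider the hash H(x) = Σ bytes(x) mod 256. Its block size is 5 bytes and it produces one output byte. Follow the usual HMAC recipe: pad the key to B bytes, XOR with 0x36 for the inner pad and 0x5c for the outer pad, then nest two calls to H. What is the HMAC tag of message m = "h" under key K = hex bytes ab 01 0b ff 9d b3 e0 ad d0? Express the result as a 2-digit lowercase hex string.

Key hex bytes ab 01 0b ff 9d b3 e0 ad d0 is 9 bytes > B = 5, so hash it first: H(key) = 63, then zero-pad to 5 bytes: K' = 63 00 00 00 00.
K' ⊕ ipad = 55 36 36 36 36.  K' ⊕ opad = 3f 5c 5c 5c 5c.
Inner input = (K'⊕ipad) ∥ m = 55 36 36 36 36 ∥ 68.
Inner hash: sum = 85+54+54+54+54+104 = 405; mod 256 = 149 → 95.
Outer input = (K'⊕opad) ∥ inner = 3f 5c 5c 5c 5c ∥ 95.
Outer hash (tag): sum = 63+92+92+92+92+149 = 580; mod 256 = 68 → 44.

44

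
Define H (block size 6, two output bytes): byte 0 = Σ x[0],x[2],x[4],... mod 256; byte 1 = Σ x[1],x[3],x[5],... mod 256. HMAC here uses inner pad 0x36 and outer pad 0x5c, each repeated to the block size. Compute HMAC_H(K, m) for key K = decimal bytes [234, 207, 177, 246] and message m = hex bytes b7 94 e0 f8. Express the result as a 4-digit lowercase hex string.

Key decimal bytes [234, 207, 177, 246] = ea cf b1 f6 is 4 bytes ≤ B = 6; zero-pad to 6 bytes: K' = ea cf b1 f6 00 00.
K' ⊕ ipad = dc f9 87 c0 36 36.  K' ⊕ opad = b6 93 ed aa 5c 5c.
Inner input = (K'⊕ipad) ∥ m = dc f9 87 c0 36 36 ∥ b7 94 e0 f8.
Inner hash: even-index sum = 816 mod 256 = 48; odd-index sum = 891 mod 256 = 123 → 30 7b.
Outer input = (K'⊕opad) ∥ inner = b6 93 ed aa 5c 5c ∥ 30 7b.
Outer hash (tag): even-index sum = 559 mod 256 = 47; odd-index sum = 532 mod 256 = 20 → 2f 14.

2f14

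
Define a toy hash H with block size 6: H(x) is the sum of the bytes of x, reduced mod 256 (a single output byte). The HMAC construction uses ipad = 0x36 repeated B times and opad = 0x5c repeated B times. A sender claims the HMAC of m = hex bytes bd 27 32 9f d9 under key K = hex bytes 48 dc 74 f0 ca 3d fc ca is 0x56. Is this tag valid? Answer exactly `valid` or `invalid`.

invalid

Key hex bytes 48 dc 74 f0 ca 3d fc ca is 8 bytes > B = 6, so hash it first: H(key) = 55, then zero-pad to 6 bytes: K' = 55 00 00 00 00 00.
K' ⊕ ipad = 63 36 36 36 36 36; K' ⊕ opad = 09 5c 5c 5c 5c 5c.
Inner hash: sum = 99+54+54+54+54+54+189+39+50+159+217 = 1023; mod 256 = 255 → ff.
Outer hash (recomputed tag): sum = 9+92+92+92+92+92+255 = 724; mod 256 = 212 → d4.
Recomputed tag = d4; claimed = 56 → mismatch.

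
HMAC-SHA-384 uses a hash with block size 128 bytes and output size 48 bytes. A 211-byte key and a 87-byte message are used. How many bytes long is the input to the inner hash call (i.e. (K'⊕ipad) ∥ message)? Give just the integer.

215

Key is 211 > 128 bytes, so it is hashed to 48 bytes then zero-padded to 128: |K'| = 128.
Inner input = (K'⊕ipad) ∥ m → 128 + 87 = 215 bytes.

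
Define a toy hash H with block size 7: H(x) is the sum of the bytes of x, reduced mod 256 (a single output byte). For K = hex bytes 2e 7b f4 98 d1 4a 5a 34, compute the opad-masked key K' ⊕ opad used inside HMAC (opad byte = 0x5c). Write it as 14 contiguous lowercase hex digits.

Key hex bytes 2e 7b f4 98 d1 4a 5a 34 is 8 bytes > B = 7, so hash it first: H(key) = de, then zero-pad to 7 bytes: K' = de 00 00 00 00 00 00.
XOR each byte with 0x5c: de⊕5c=82, 00⊕5c=5c, 00⊕5c=5c, 00⊕5c=5c, 00⊕5c=5c, 00⊕5c=5c, 00⊕5c=5c.

825c5c5c5c5c5c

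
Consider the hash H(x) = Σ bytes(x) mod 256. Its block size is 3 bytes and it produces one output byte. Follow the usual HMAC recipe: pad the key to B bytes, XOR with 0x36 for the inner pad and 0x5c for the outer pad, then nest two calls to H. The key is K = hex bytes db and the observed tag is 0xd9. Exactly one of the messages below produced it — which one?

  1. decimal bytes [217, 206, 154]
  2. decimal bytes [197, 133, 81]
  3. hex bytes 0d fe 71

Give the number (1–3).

Key hex bytes db is 1 byte ≤ B = 3; zero-pad to 3 bytes: K' = db 00 00.
K' ⊕ ipad = ed 36 36; K' ⊕ opad = 87 5c 5c.
m1: inner = H(ed 36 36 d9 ce 9a) = 9a; tag = H(87 5c 5c 9a) = d9 ← matches
m2: inner = H(ed 36 36 c5 85 51) = f4; tag = H(87 5c 5c f4) = 33
m3: inner = H(ed 36 36 0d fe 71) = d5; tag = H(87 5c 5c d5) = 14

1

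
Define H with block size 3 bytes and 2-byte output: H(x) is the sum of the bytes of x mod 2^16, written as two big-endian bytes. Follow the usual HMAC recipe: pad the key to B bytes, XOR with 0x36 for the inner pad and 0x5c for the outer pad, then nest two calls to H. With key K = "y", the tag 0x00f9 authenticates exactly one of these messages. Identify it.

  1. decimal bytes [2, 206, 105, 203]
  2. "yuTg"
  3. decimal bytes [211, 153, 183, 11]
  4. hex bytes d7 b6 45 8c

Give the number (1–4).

Key "y" = 79 is 1 byte ≤ B = 3; zero-pad to 3 bytes: K' = 79 00 00.
K' ⊕ ipad = 4f 36 36; K' ⊕ opad = 25 5c 5c.
m1: inner = H(4f 36 36 02 ce 69 cb) = 02 bf; tag = H(25 5c 5c 02 bf) = 019e
m2: inner = H(4f 36 36 79 75 54 67) = 02 64; tag = H(25 5c 5c 02 64) = 0143
m3: inner = H(4f 36 36 d3 99 b7 0b) = 02 e9; tag = H(25 5c 5c 02 e9) = 01c8
m4: inner = H(4f 36 36 d7 b6 45 8c) = 03 19; tag = H(25 5c 5c 03 19) = 00f9 ← matches

4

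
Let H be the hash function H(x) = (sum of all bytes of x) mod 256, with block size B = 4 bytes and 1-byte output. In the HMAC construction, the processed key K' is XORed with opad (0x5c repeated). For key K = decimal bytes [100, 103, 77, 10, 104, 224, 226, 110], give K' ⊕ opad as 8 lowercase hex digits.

Key decimal bytes [100, 103, 77, 10, 104, 224, 226, 110] = 64 67 4d 0a 68 e0 e2 6e is 8 bytes > B = 4, so hash it first: H(key) = ba, then zero-pad to 4 bytes: K' = ba 00 00 00.
XOR each byte with 0x5c: ba⊕5c=e6, 00⊕5c=5c, 00⊕5c=5c, 00⊕5c=5c.

e65c5c5c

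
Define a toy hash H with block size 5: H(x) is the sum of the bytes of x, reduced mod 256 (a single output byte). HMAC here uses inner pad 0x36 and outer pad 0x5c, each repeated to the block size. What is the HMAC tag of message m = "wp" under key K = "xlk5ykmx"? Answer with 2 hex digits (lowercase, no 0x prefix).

Key "xlk5ykmx" = 78 6c 6b 35 79 6b 6d 78 is 8 bytes > B = 5, so hash it first: H(key) = 4d, then zero-pad to 5 bytes: K' = 4d 00 00 00 00.
K' ⊕ ipad = 7b 36 36 36 36.  K' ⊕ opad = 11 5c 5c 5c 5c.
Inner input = (K'⊕ipad) ∥ m = 7b 36 36 36 36 ∥ 77 70.
Inner hash: sum = 123+54+54+54+54+119+112 = 570; mod 256 = 58 → 3a.
Outer input = (K'⊕opad) ∥ inner = 11 5c 5c 5c 5c ∥ 3a.
Outer hash (tag): sum = 17+92+92+92+92+58 = 443; mod 256 = 187 → bb.

bb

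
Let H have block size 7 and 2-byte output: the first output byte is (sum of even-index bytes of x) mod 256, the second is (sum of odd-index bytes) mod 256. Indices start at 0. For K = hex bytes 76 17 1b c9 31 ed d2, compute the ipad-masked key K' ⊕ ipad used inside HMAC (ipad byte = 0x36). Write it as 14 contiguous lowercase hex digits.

Key hex bytes 76 17 1b c9 31 ed d2 is exactly B = 7 bytes: K' = 76 17 1b c9 31 ed d2.
XOR each byte with 0x36: 76⊕36=40, 17⊕36=21, 1b⊕36=2d, c9⊕36=ff, 31⊕36=07, ed⊕36=db, d2⊕36=e4.

40212dff07dbe4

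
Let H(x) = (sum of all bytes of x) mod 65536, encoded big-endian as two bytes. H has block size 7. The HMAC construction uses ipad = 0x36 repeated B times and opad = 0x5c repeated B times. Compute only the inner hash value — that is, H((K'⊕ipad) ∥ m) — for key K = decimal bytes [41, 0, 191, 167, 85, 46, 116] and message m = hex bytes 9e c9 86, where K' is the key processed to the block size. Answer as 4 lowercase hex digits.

0419

Key decimal bytes [41, 0, 191, 167, 85, 46, 116] = 29 00 bf a7 55 2e 74 is exactly B = 7 bytes: K' = 29 00 bf a7 55 2e 74.
K' ⊕ ipad = 1f 36 89 91 63 18 42.
Inner input = 1f 36 89 91 63 18 42 ∥ 9e c9 86.
Inner hash: sum = 31+54+137+145+99+24+66+158+201+134 = 1049 → 04 19.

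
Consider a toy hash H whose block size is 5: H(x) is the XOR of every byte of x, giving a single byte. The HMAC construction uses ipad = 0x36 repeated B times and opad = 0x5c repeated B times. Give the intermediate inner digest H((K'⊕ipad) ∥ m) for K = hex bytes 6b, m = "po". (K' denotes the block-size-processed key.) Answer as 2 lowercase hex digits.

42

Key hex bytes 6b is 1 byte ≤ B = 5; zero-pad to 5 bytes: K' = 6b 00 00 00 00.
K' ⊕ ipad = 5d 36 36 36 36.
Inner input = 5d 36 36 36 36 ∥ 70 6f.
Inner hash: XOR 5d⊕36⊕36⊕36⊕36⊕70⊕6f = 42.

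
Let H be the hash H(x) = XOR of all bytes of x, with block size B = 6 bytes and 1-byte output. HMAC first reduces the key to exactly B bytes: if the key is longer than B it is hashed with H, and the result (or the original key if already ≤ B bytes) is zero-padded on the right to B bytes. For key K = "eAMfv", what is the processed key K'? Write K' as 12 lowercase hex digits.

65414d667600

Key "eAMfv" = 65 41 4d 66 76 is 5 bytes ≤ B = 6; zero-pad to 6 bytes: K' = 65 41 4d 66 76 00.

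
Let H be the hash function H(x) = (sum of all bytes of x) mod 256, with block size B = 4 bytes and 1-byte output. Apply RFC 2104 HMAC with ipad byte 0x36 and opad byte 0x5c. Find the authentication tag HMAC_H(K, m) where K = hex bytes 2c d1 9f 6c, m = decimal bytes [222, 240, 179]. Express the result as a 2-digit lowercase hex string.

Key hex bytes 2c d1 9f 6c is exactly B = 4 bytes: K' = 2c d1 9f 6c.
K' ⊕ ipad = 1a e7 a9 5a.  K' ⊕ opad = 70 8d c3 30.
Inner input = (K'⊕ipad) ∥ m = 1a e7 a9 5a ∥ de f0 b3.
Inner hash: sum = 26+231+169+90+222+240+179 = 1157; mod 256 = 133 → 85.
Outer input = (K'⊕opad) ∥ inner = 70 8d c3 30 ∥ 85.
Outer hash (tag): sum = 112+141+195+48+133 = 629; mod 256 = 117 → 75.

75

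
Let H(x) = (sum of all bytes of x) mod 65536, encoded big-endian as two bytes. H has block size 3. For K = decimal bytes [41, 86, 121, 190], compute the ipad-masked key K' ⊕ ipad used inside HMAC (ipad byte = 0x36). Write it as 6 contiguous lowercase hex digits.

Key decimal bytes [41, 86, 121, 190] = 29 56 79 be is 4 bytes > B = 3, so hash it first: H(key) = 01 b6, then zero-pad to 3 bytes: K' = 01 b6 00.
XOR each byte with 0x36: 01⊕36=37, b6⊕36=80, 00⊕36=36.

378036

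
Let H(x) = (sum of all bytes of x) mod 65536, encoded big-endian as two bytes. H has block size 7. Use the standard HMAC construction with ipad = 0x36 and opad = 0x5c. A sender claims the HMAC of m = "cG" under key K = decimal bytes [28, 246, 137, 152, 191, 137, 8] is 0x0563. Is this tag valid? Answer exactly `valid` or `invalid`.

invalid

Key decimal bytes [28, 246, 137, 152, 191, 137, 8] = 1c f6 89 98 bf 89 08 is exactly B = 7 bytes: K' = 1c f6 89 98 bf 89 08.
K' ⊕ ipad = 2a c0 bf ae 89 bf 3e; K' ⊕ opad = 40 aa d5 c4 e3 d5 54.
Inner hash: sum = 42+192+191+174+137+191+62+99+71 = 1159 → 04 87.
Outer hash (recomputed tag): sum = 64+170+213+196+227+213+84+4+135 = 1306 → 05 1a.
Recomputed tag = 051a; claimed = 0563 → mismatch.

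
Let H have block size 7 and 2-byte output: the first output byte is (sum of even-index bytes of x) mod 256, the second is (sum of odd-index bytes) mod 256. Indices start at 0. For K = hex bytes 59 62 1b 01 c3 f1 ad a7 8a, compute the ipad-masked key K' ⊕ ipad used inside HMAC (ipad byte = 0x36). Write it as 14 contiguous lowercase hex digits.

Key hex bytes 59 62 1b 01 c3 f1 ad a7 8a is 9 bytes > B = 7, so hash it first: H(key) = 6e fb, then zero-pad to 7 bytes: K' = 6e fb 00 00 00 00 00.
XOR each byte with 0x36: 6e⊕36=58, fb⊕36=cd, 00⊕36=36, 00⊕36=36, 00⊕36=36, 00⊕36=36, 00⊕36=36.

58cd3636363636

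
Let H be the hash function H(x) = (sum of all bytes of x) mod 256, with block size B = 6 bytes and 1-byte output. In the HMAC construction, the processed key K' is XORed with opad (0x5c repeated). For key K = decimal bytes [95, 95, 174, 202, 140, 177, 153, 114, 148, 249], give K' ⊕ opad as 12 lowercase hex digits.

Key decimal bytes [95, 95, 174, 202, 140, 177, 153, 114, 148, 249] = 5f 5f ae ca 8c b1 99 72 94 f9 is 10 bytes > B = 6, so hash it first: H(key) = 0b, then zero-pad to 6 bytes: K' = 0b 00 00 00 00 00.
XOR each byte with 0x5c: 0b⊕5c=57, 00⊕5c=5c, 00⊕5c=5c, 00⊕5c=5c, 00⊕5c=5c, 00⊕5c=5c.

575c5c5c5c5c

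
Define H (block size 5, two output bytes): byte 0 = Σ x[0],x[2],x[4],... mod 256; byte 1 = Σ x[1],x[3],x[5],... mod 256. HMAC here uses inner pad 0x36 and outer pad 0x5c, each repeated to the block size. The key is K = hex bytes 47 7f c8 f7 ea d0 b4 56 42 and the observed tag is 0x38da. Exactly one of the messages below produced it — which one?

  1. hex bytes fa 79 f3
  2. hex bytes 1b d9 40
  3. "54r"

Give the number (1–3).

Key hex bytes 47 7f c8 f7 ea d0 b4 56 42 is 9 bytes > B = 5, so hash it first: H(key) = ef 9c, then zero-pad to 5 bytes: K' = ef 9c 00 00 00.
K' ⊕ ipad = d9 aa 36 36 36; K' ⊕ opad = b3 c0 5c 5c 5c.
m1: inner = H(d9 aa 36 36 36 fa 79 f3) = be cd; tag = H(b3 c0 5c 5c 5c be cd) = 38da ← matches
m2: inner = H(d9 aa 36 36 36 1b d9 40) = 1e 3b; tag = H(b3 c0 5c 5c 5c 1e 3b) = a63a
m3: inner = H(d9 aa 36 36 36 35 34 72) = 79 87; tag = H(b3 c0 5c 5c 5c 79 87) = f295

1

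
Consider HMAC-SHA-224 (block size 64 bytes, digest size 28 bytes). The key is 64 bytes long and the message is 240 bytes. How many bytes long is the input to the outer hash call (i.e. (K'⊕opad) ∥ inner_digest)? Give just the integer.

Key is 64 ≤ 64 bytes, zero-padded: |K'| = 64.
Outer input = (K'⊕opad) ∥ H(inner) → 64 + 28 = 92 bytes.

92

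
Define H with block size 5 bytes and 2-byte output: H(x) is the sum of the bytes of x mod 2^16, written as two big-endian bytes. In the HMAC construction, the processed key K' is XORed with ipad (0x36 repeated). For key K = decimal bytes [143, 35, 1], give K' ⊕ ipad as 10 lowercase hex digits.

Key decimal bytes [143, 35, 1] = 8f 23 01 is 3 bytes ≤ B = 5; zero-pad to 5 bytes: K' = 8f 23 01 00 00.
XOR each byte with 0x36: 8f⊕36=b9, 23⊕36=15, 01⊕36=37, 00⊕36=36, 00⊕36=36.

b915373636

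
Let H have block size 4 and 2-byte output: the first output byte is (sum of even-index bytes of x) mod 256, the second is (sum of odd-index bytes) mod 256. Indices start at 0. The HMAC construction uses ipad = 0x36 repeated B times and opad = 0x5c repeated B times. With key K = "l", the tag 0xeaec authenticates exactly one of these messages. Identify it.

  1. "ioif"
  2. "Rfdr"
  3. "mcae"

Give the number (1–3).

3

Key "l" = 6c is 1 byte ≤ B = 4; zero-pad to 4 bytes: K' = 6c 00 00 00.
K' ⊕ ipad = 5a 36 36 36; K' ⊕ opad = 30 5c 5c 5c.
m1: inner = H(5a 36 36 36 69 6f 69 66) = 62 41; tag = H(30 5c 5c 5c 62 41) = eef9
m2: inner = H(5a 36 36 36 52 66 64 72) = 46 44; tag = H(30 5c 5c 5c 46 44) = d2fc
m3: inner = H(5a 36 36 36 6d 63 61 65) = 5e 34; tag = H(30 5c 5c 5c 5e 34) = eaec ← matches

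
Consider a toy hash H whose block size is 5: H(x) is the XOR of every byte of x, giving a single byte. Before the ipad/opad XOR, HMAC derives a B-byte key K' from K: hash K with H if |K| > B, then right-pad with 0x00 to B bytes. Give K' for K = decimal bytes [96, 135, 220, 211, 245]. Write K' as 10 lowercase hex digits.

6087dcd3f5

Key decimal bytes [96, 135, 220, 211, 245] = 60 87 dc d3 f5 is exactly B = 5 bytes: K' = 60 87 dc d3 f5.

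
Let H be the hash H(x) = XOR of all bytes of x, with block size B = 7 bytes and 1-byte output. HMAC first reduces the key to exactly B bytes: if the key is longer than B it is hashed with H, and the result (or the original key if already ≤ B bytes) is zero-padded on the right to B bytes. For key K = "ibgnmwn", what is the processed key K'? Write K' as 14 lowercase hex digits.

Key "ibgnmwn" = 69 62 67 6e 6d 77 6e is exactly B = 7 bytes: K' = 69 62 67 6e 6d 77 6e.

6962676e6d776e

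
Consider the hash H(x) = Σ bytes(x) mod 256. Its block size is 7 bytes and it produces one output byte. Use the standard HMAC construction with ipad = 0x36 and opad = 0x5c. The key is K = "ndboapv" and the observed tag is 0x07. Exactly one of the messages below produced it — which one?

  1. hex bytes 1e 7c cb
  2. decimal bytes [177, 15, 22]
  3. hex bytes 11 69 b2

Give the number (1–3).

1

Key "ndboapv" = 6e 64 62 6f 61 70 76 is exactly B = 7 bytes: K' = 6e 64 62 6f 61 70 76.
K' ⊕ ipad = 58 52 54 59 57 46 40; K' ⊕ opad = 32 38 3e 33 3d 2c 2a.
m1: inner = H(58 52 54 59 57 46 40 1e 7c cb) = 99; tag = H(32 38 3e 33 3d 2c 2a 99) = 07 ← matches
m2: inner = H(58 52 54 59 57 46 40 b1 0f 16) = 0a; tag = H(32 38 3e 33 3d 2c 2a 0a) = 78
m3: inner = H(58 52 54 59 57 46 40 11 69 b2) = 60; tag = H(32 38 3e 33 3d 2c 2a 60) = ce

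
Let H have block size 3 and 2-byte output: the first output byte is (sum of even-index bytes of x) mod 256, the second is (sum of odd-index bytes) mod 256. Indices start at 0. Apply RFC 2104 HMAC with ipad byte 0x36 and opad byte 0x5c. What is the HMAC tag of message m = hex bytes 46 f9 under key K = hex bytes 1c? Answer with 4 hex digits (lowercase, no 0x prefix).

Key hex bytes 1c is 1 byte ≤ B = 3; zero-pad to 3 bytes: K' = 1c 00 00.
K' ⊕ ipad = 2a 36 36.  K' ⊕ opad = 40 5c 5c.
Inner input = (K'⊕ipad) ∥ m = 2a 36 36 ∥ 46 f9.
Inner hash: even-index sum = 345 mod 256 = 89; odd-index sum = 124 mod 256 = 124 → 59 7c.
Outer input = (K'⊕opad) ∥ inner = 40 5c 5c ∥ 59 7c.
Outer hash (tag): even-index sum = 280 mod 256 = 24; odd-index sum = 181 mod 256 = 181 → 18 b5.

18b5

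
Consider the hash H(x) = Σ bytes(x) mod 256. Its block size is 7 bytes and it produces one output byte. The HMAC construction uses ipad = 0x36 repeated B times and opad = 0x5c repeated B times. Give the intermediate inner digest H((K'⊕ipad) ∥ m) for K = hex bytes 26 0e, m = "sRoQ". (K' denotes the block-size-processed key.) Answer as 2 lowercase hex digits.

db

Key hex bytes 26 0e is 2 bytes ≤ B = 7; zero-pad to 7 bytes: K' = 26 0e 00 00 00 00 00.
K' ⊕ ipad = 10 38 36 36 36 36 36.
Inner input = 10 38 36 36 36 36 36 ∥ 73 52 6f 51.
Inner hash: sum = 16+56+54+54+54+54+54+115+82+111+81 = 731; mod 256 = 219 → db.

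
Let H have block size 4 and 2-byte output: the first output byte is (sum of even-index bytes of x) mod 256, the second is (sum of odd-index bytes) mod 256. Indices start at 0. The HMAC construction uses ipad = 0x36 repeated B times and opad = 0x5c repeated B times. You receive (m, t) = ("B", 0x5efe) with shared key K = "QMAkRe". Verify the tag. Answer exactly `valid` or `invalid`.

Key "QMAkRe" = 51 4d 41 6b 52 65 is 6 bytes > B = 4, so hash it first: H(key) = e4 1d, then zero-pad to 4 bytes: K' = e4 1d 00 00.
K' ⊕ ipad = d2 2b 36 36; K' ⊕ opad = b8 41 5c 5c.
Inner hash: even-index sum = 330 mod 256 = 74; odd-index sum = 97 mod 256 = 97 → 4a 61.
Outer hash (recomputed tag): even-index sum = 350 mod 256 = 94; odd-index sum = 254 mod 256 = 254 → 5e fe.
Recomputed tag = 5efe; claimed = 5efe → match.

valid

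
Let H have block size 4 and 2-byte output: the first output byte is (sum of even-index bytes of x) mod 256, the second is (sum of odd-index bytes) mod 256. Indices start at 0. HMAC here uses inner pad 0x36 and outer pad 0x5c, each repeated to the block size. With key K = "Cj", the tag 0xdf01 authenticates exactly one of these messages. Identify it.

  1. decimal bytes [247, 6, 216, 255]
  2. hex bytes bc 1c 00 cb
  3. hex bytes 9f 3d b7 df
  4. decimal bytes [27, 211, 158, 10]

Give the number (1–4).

4

Key "Cj" = 43 6a is 2 bytes ≤ B = 4; zero-pad to 4 bytes: K' = 43 6a 00 00.
K' ⊕ ipad = 75 5c 36 36; K' ⊕ opad = 1f 36 5c 5c.
m1: inner = H(75 5c 36 36 f7 06 d8 ff) = 7a 97; tag = H(1f 36 5c 5c 7a 97) = f529
m2: inner = H(75 5c 36 36 bc 1c 00 cb) = 67 79; tag = H(1f 36 5c 5c 67 79) = e20b
m3: inner = H(75 5c 36 36 9f 3d b7 df) = 01 ae; tag = H(1f 36 5c 5c 01 ae) = 7c40
m4: inner = H(75 5c 36 36 1b d3 9e 0a) = 64 6f; tag = H(1f 36 5c 5c 64 6f) = df01 ← matches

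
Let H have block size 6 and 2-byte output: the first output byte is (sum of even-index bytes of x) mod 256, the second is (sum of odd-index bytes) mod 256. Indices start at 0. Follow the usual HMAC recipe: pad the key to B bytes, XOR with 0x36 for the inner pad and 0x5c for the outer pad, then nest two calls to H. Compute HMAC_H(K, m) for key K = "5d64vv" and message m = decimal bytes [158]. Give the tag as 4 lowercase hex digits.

de5e

Key "5d64vv" = 35 64 36 34 76 76 is exactly B = 6 bytes: K' = 35 64 36 34 76 76.
K' ⊕ ipad = 03 52 00 02 40 40.  K' ⊕ opad = 69 38 6a 68 2a 2a.
Inner input = (K'⊕ipad) ∥ m = 03 52 00 02 40 40 ∥ 9e.
Inner hash: even-index sum = 225 mod 256 = 225; odd-index sum = 148 mod 256 = 148 → e1 94.
Outer input = (K'⊕opad) ∥ inner = 69 38 6a 68 2a 2a ∥ e1 94.
Outer hash (tag): even-index sum = 478 mod 256 = 222; odd-index sum = 350 mod 256 = 94 → de 5e.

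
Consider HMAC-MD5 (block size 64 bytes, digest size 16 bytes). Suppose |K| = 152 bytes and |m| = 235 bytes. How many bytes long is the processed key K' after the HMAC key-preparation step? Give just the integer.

64

Key is 152 > 64 bytes, so it is hashed to 16 bytes then zero-padded to 64: |K'| = 64.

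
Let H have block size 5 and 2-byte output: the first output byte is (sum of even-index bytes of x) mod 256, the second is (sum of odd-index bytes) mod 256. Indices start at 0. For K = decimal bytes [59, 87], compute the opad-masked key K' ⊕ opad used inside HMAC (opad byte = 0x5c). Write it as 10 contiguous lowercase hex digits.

670b5c5c5c

Key decimal bytes [59, 87] = 3b 57 is 2 bytes ≤ B = 5; zero-pad to 5 bytes: K' = 3b 57 00 00 00.
XOR each byte with 0x5c: 3b⊕5c=67, 57⊕5c=0b, 00⊕5c=5c, 00⊕5c=5c, 00⊕5c=5c.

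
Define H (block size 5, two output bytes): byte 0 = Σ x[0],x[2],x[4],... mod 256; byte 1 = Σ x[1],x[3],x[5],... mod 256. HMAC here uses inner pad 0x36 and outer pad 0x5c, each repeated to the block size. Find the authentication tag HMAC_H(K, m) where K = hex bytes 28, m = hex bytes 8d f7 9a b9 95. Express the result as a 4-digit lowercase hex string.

Key hex bytes 28 is 1 byte ≤ B = 5; zero-pad to 5 bytes: K' = 28 00 00 00 00.
K' ⊕ ipad = 1e 36 36 36 36.  K' ⊕ opad = 74 5c 5c 5c 5c.
Inner input = (K'⊕ipad) ∥ m = 1e 36 36 36 36 ∥ 8d f7 9a b9 95.
Inner hash: even-index sum = 570 mod 256 = 58; odd-index sum = 552 mod 256 = 40 → 3a 28.
Outer input = (K'⊕opad) ∥ inner = 74 5c 5c 5c 5c ∥ 3a 28.
Outer hash (tag): even-index sum = 340 mod 256 = 84; odd-index sum = 242 mod 256 = 242 → 54 f2.

54f2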